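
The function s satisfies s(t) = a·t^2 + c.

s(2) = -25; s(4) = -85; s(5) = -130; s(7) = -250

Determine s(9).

-410

From s(2) = -25 and s(4) = -85: 4a + c = -25 and 16a + c = -85.
Subtracting: 12a = -60, so a = -5; then c = -25 − (-5)·4 = -5.
So s(t) = -5t² − 5, and s(9) = -410.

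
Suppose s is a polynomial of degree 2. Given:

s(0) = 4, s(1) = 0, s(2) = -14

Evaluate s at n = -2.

Write s(n) = an² + bn + c; the 3 given values yield a linear system in the 3 coefficients.
Solving, s(n) = -5n² + n + 4.
Then s(-2) = -18.

-18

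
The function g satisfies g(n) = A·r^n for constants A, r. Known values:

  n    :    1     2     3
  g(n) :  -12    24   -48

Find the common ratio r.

Consecutive ratio: 24/(-12) = -2, and -48/24 = -2, so r = -2.
Then A·(-2)^1 = -12 gives A = 6, and g(n) = 6·(-2)^n.

-2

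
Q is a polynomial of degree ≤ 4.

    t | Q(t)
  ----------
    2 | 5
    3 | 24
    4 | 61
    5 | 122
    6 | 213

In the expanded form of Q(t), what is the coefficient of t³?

1

Write Q(t) = at^4 + bt³ + ct² + dt + e; the 5 given values yield a linear system in the 5 coefficients.
Solving, the leading coefficient vanishes, and Q(t) = t³ - 3.
The coefficient of t³ is 1.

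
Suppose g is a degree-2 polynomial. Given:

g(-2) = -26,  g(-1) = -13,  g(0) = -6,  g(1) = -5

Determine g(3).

Write g(n) = an² + bn + c; the 4 given values yield a linear system in the 3 coefficients.
Solving, g(n) = -3n² + 4n - 6.
Then g(3) = -21.

-21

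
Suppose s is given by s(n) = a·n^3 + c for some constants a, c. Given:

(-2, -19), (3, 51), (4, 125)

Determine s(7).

From s(-2) = -19 and s(3) = 51: -8a + c = -19 and 27a + c = 51.
Subtracting: 35a = 70, so a = 2; then c = -19 − 2·(-8) = -3.
So s(n) = 2n³ − 3, and s(7) = 683.

683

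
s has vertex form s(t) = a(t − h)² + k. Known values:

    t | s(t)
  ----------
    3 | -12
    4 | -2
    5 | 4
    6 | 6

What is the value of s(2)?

-26

First differences 10, 6, 2; second difference -4 = 2a, so a = -2.
Expanding, the t-coefficient is −2ah = 4h; matching it to the data gives h = 6, and then k = 6.
So s(t) = -2(t − 6)² + 6.
s(2) = -2·(-4)² + 6 = -26.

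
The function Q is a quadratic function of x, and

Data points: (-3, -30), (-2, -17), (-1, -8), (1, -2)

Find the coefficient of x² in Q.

-2

Write Q(x) = ax² + bx + c; the 4 given values yield a linear system in the 3 coefficients.
Solving, Q(x) = -2x² + 3x - 3.
The coefficient of x² is -2.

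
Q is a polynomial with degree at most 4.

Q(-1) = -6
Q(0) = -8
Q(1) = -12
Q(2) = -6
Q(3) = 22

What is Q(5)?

192

Write Q(k) = ak^4 + bk³ + ck² + dk + e; the 5 given values yield a linear system in the 5 coefficients.
Solving, the leading coefficient vanishes, and Q(k) = 2k³ - k² - 5k - 8.
Then Q(5) = 192.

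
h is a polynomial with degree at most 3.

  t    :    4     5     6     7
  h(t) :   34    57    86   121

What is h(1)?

First differences: 23, 29, 35. Second differences: 6, 6.
Level-2 differences are constant, so h has degree 2.
Fitting a degree-2 polynomial gives h(t) = 3t² - 4t + 2.
Then h(1) = 1.

1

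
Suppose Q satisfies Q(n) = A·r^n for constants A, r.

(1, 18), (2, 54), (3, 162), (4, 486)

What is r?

3

Consecutive ratio: 54/18 = 3, and 162/54 = 3, so r = 3.
Then A·3^1 = 18 gives A = 6, and Q(n) = 6·3^n.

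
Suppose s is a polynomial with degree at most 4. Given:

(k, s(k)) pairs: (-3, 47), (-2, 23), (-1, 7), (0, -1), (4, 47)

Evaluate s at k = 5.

Write s(k) = ak^4 + bk³ + ck² + dk + e; the 5 given values yield a linear system in the 5 coefficients.
Solving, the top 2 coefficients vanish, and s(k) = 4k² - 4k - 1.
Then s(5) = 79.

79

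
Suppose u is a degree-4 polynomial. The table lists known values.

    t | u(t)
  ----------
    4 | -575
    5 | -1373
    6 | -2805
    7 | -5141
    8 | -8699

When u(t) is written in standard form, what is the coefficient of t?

1

Write u(t) = at^4 + bt³ + ct² + dt + e; the 5 given values yield a linear system in the 5 coefficients.
Solving, u(t) = -2t^4 - t³ + t - 3.
The coefficient of t is 1.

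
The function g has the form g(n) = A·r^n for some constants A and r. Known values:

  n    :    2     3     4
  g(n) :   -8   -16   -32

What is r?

2

Consecutive ratio: -16/(-8) = 2, and -32/(-16) = 2, so r = 2.
Then A·2^2 = -8 gives A = -2, and g(n) = -2·2^n.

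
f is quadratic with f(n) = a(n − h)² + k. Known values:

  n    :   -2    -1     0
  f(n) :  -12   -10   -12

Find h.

-1

First differences 2, -2; second difference -4 = 2a, so a = -2.
Expanding, the n-coefficient is −2ah = 4h; matching it to the data gives h = -1, and then k = -10.
So f(n) = -2(n + 1)² − 10.
Hence h = -1.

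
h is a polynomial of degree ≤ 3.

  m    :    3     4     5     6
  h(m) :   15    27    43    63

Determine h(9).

147

Write h(m) = am³ + bm² + cm + d; the 4 given values yield a linear system in the 4 coefficients.
Solving, the leading coefficient vanishes, and h(m) = 2m² - 2m + 3.
Then h(9) = 147.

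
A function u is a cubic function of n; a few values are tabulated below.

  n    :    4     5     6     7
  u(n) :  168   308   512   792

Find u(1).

12

Write u(n) = an³ + bn² + cn + d; the 4 given values yield a linear system in the 4 coefficients.
Solving, u(n) = 2n³ + 2n² + 8.
Then u(1) = 12.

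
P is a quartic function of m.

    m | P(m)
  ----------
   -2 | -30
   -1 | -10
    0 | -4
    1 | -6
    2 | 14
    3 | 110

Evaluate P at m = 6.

Write P(m) = am^4 + bm³ + cm² + dm + e; the 6 given values yield a linear system in the 5 coefficients.
Solving, P(m) = m^4 + 3m³ - 5m² - m - 4.
Then P(6) = 1754.

1754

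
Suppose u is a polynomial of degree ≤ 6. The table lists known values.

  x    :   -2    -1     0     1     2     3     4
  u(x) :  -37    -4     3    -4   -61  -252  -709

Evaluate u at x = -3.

First differences: 33, 7, -7, -57, -191, -457. Second differences: -26, -14, -50, -134, -266. Third differences: 12, -36, -84, -132. Fourth differences: -48, -48, -48.
Level-4 differences are constant, so u has degree 4.
Fitting a degree-4 polynomial gives u(x) = -2x^4 - 2x³ - 5x² + 2x + 3.
Then u(-3) = -156.

-156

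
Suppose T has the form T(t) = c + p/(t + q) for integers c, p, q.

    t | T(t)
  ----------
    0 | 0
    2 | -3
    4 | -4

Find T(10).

(T(t) − c)(t + q) = p for each data point; the three points give a linear system in c and q, then p follows.
Solving: c = -6, q = 2, p = 12, so T(t) = -6 + 12/(t + 2).
Then T(10) = -6 + 12/12 = -5.

-5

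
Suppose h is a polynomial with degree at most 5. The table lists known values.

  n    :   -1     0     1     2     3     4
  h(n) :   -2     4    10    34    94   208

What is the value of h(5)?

First differences: 6, 6, 24, 60, 114. Second differences: 0, 18, 36, 54. Third differences: 18, 18, 18.
Level-3 differences are constant, so h has degree 3.
Extending the table by one column gives the next first difference 186, so h(5) = 208 + 186 = 394.

394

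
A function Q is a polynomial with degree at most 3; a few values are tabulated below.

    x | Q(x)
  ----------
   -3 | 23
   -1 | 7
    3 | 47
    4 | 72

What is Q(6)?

Write Q(x) = ax³ + bx² + cx + d; the 4 given values yield a linear system in the 4 coefficients.
Solving, the leading coefficient vanishes, and Q(x) = 3x² + 4x + 8.
Then Q(6) = 140.

140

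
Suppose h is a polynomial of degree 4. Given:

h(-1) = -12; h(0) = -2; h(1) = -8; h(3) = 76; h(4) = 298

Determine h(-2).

Write h(n) = an^4 + bn³ + cn² + dn + e; the 5 given values yield a linear system in the 5 coefficients.
Solving, h(n) = n^4 + 3n³ - 9n² - n - 2.
Then h(-2) = -44.

-44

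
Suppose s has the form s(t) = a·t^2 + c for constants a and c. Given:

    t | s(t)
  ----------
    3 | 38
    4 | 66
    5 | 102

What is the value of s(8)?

From s(3) = 38 and s(4) = 66: 9a + c = 38 and 16a + c = 66.
Subtracting: 7a = 28, so a = 4; then c = 38 − 4·9 = 2.
So s(t) = 4t² + 2, and s(8) = 258.

258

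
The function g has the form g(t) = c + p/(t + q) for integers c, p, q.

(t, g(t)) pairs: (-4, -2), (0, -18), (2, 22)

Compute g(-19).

1

(g(t) − c)(t + q) = p for each data point; the three points give a linear system in c and q, then p follows.
Solving: c = 2, q = -1, p = 20, so g(t) = 2 + 20/(t − 1).
Then g(-19) = 2 + 20/(-20) = 1.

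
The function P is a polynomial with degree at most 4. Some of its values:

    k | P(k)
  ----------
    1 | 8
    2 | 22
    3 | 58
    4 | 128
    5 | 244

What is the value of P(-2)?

First differences: 14, 36, 70, 116. Second differences: 22, 34, 46. Third differences: 12, 12.
Level-3 differences are constant, so P has degree 3.
Fitting a degree-3 polynomial gives P(k) = 2k³ - k² + 3k + 4.
Then P(-2) = -22.

-22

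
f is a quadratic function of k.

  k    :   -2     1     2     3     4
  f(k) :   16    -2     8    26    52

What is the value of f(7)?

Write f(k) = ak² + bk + c; the 5 given values yield a linear system in the 3 coefficients.
Solving, f(k) = 4k² - 2k - 4.
Then f(7) = 178.

178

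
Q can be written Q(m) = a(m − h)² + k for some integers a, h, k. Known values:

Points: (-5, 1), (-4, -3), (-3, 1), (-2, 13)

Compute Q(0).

61

First differences -4, 4, 12; second difference 8 = 2a, so a = 4.
Expanding, the m-coefficient is −2ah = -8h; matching it to the data gives h = -4, and then k = -3.
So Q(m) = 4(m + 4)² − 3.
Q(0) = 4·4² − 3 = 61.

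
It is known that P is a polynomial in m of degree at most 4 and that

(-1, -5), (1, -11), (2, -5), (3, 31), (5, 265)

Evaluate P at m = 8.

Write P(m) = am^4 + bm³ + cm² + dm + e; the 5 given values yield a linear system in the 5 coefficients.
Solving, the leading coefficient vanishes, and P(m) = 3m³ - 3m² - 6m - 5.
Then P(8) = 1291.

1291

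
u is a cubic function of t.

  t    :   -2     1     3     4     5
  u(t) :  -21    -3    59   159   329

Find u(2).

Write u(t) = at³ + bt² + ct + d; the 5 given values yield a linear system in the 4 coefficients.
Solving, u(t) = 3t³ - t² - 4t - 1.
Then u(2) = 11.

11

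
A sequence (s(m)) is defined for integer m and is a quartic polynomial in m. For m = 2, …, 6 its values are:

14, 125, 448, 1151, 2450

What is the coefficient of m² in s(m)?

Write s(m) = am^4 + bm³ + cm² + dm + e; the 5 given values yield a linear system in the 5 coefficients.
Solving, s(m) = 2m^4 - 4m² + m - 4.
The coefficient of m² is -4.

-4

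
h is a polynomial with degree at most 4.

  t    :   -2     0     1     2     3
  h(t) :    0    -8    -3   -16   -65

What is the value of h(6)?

Write h(t) = at^4 + bt³ + ct² + dt + e; the 5 given values yield a linear system in the 5 coefficients.
Solving, the leading coefficient vanishes, and h(t) = -3t³ + 8t - 8.
Then h(6) = -608.

-608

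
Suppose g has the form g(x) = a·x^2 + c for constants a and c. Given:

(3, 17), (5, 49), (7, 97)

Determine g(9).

161

From g(3) = 17 and g(5) = 49: 9a + c = 17 and 25a + c = 49.
Subtracting: 16a = 32, so a = 2; then c = 17 − 2·9 = -1.
So g(x) = 2x² − 1, and g(9) = 161.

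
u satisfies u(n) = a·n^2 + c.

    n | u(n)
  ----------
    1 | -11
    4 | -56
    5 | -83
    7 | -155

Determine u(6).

From u(1) = -11 and u(4) = -56: 1a + c = -11 and 16a + c = -56.
Subtracting: 15a = -45, so a = -3; then c = -11 − (-3)·1 = -8.
So u(n) = -3n² − 8, and u(6) = -116.

-116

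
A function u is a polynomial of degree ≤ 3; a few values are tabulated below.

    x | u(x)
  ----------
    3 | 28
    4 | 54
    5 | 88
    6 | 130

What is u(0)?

Write u(x) = ax³ + bx² + cx + d; the 4 given values yield a linear system in the 4 coefficients.
Solving, the leading coefficient vanishes, and u(x) = 4x² - 2x - 2.
Then u(0) = -2.

-2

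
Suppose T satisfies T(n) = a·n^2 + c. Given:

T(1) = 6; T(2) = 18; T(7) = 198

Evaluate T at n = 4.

From T(1) = 6 and T(2) = 18: 1a + c = 6 and 4a + c = 18.
Subtracting: 3a = 12, so a = 4; then c = 6 − 4·1 = 2.
So T(n) = 4n² + 2, and T(4) = 66.

66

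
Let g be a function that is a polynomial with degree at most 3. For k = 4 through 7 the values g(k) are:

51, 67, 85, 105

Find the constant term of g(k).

7

Write g(k) = ak³ + bk² + ck + d; the 4 given values yield a linear system in the 4 coefficients.
Solving, the leading coefficient vanishes, and g(k) = k² + 7k + 7.
The constant term is g(0) = 7.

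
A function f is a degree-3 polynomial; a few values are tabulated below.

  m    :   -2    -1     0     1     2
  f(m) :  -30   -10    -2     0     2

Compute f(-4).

Write f(m) = am³ + bm² + cm + d; the 5 given values yield a linear system in the 4 coefficients.
Solving, f(m) = m³ - 3m² + 4m - 2.
Then f(-4) = -130.

-130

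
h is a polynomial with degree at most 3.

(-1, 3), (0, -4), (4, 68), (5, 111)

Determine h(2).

12

Write h(x) = ax³ + bx² + cx + d; the 4 given values yield a linear system in the 4 coefficients.
Solving, the leading coefficient vanishes, and h(x) = 5x² - 2x - 4.
Then h(2) = 12.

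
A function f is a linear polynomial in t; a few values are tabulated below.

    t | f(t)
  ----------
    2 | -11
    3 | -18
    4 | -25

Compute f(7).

First differences: -7, -7.
Level-1 differences are constant, so f has degree 1.
Fitting a degree-1 polynomial gives f(t) = -7t + 3.
Then f(7) = -46.

-46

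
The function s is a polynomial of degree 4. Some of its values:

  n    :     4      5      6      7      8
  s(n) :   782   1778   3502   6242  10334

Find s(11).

Write s(n) = an^4 + bn³ + cn² + dn + e; the 5 given values yield a linear system in the 5 coefficients.
Solving, s(n) = 2n^4 + 4n³ + 2n² - 4n - 2.
Then s(11) = 34802.

34802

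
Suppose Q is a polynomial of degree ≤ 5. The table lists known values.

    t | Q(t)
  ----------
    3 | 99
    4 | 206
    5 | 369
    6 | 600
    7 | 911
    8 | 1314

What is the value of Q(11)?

First differences: 107, 163, 231, 311, 403. Second differences: 56, 68, 80, 92. Third differences: 12, 12, 12.
Level-3 differences are constant, so Q has degree 3.
Fitting a degree-3 polynomial gives Q(t) = 2t³ + 4t² + 5t - 6.
Then Q(11) = 3195.

3195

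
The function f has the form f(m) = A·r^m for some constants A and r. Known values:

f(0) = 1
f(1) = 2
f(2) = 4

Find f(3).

Consecutive ratio: 2/1 = 2, and 4/2 = 2, so r = 2.
Then A·2^0 = 1 gives A = 1, and f(m) = 1·2^m.
f(3) = 1·2^3 = 8.

8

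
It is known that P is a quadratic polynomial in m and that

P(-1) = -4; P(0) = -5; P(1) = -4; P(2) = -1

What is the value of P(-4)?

First differences: -1, 1, 3. Second differences: 2, 2.
Level-2 differences are constant, so P has degree 2.
Fitting a degree-2 polynomial gives P(m) = m² - 5.
Then P(-4) = 11.

11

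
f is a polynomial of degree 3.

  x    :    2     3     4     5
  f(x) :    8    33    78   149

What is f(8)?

578

Write f(x) = ax³ + bx² + cx + d; the 4 given values yield a linear system in the 4 coefficients.
Solving, f(x) = x³ + x² + x - 6.
Then f(8) = 578.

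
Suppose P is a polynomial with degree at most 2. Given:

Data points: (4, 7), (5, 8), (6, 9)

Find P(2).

First differences: 1, 1.
Level-1 differences are constant, so P has degree 1.
Fitting a degree-1 polynomial gives P(k) = k + 3.
Then P(2) = 5.

5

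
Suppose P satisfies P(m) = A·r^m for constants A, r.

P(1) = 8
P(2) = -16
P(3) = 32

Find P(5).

Consecutive ratio: -16/8 = -2, and 32/(-16) = -2, so r = -2.
Then A·(-2)^1 = 8 gives A = -4, and P(m) = -4·(-2)^m.
P(5) = -4·(-2)^5 = 128.

128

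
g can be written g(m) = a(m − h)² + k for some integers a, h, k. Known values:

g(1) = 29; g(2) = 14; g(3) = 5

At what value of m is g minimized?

4

First differences -15, -9; second difference 6 = 2a, so a = 3.
Expanding, the m-coefficient is −2ah = -6h; matching it to the data gives h = 4, and then k = 2.
So g(m) = 3(m − 4)² + 2.
Hence h = 4.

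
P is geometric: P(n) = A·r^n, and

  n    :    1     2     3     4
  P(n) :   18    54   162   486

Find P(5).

Consecutive ratio: 54/18 = 3, and 162/54 = 3, so r = 3.
Then A·3^1 = 18 gives A = 6, and P(n) = 6·3^n.
P(5) = 6·3^5 = 1458.

1458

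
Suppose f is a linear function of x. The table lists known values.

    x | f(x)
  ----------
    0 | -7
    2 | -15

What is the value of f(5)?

Write f(x) = ax + b; the 2 given values yield a linear system in the 2 coefficients.
Solving, f(x) = -4x - 7.
Then f(5) = -27.

-27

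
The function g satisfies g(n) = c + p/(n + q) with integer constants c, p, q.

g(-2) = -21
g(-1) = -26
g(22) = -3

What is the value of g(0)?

-36

(g(n) − c)(n + q) = p for each data point; the three points give a linear system in c and q, then p follows.
Solving: c = -6, q = -2, p = 60, so g(n) = -6 + 60/(n − 2).
Then g(0) = -6 + 60/(-2) = -36.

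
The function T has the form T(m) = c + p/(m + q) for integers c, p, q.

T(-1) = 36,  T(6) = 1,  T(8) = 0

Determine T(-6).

-14

(T(m) − c)(m + q) = p for each data point; the three points give a linear system in c and q, then p follows.
Solving: c = -4, q = 2, p = 40, so T(m) = -4 + 40/(m + 2).
Then T(-6) = -4 + 40/(-4) = -14.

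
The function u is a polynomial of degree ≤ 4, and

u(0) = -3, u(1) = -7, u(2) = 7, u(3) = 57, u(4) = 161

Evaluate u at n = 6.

603

Write u(n) = an^4 + bn³ + cn² + dn + e; the 5 given values yield a linear system in the 5 coefficients.
Solving, the leading coefficient vanishes, and u(n) = 3n³ - 7n - 3.
Then u(6) = 603.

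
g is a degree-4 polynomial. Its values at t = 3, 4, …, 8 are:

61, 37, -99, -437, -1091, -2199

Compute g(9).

-3923

Write g(t) = at^4 + bt³ + ct² + dt + e; the 6 given values yield a linear system in the 5 coefficients.
Solving, g(t) = -t^4 + 3t³ + 5t² + 5t + 1.
Then g(9) = -3923.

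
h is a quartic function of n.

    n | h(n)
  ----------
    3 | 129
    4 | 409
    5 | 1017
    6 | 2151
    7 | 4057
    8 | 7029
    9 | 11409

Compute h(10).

First differences: 280, 608, 1134, 1906, 2972, 4380. Second differences: 328, 526, 772, 1066, 1408. Third differences: 198, 246, 294, 342. Fourth differences: 48, 48, 48.
Level-4 differences are constant, so h has degree 4.
Extending the table by one column gives the next first difference 6178, so h(10) = 11409 + 6178 = 17587.

17587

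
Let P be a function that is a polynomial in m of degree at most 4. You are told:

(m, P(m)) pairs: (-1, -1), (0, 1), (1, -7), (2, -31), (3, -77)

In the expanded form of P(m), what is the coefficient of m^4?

Write P(m) = am^4 + bm³ + cm² + dm + e; the 5 given values yield a linear system in the 5 coefficients.
Solving, the leading coefficient vanishes, and P(m) = -m³ - 5m² - 2m + 1.
The coefficient of m^4 is 0.

0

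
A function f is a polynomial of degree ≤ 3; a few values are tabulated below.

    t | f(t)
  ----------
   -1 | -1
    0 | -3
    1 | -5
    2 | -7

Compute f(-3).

3

First differences: -2, -2, -2.
Level-1 differences are constant, so f has degree 1.
Fitting a degree-1 polynomial gives f(t) = -2t - 3.
Then f(-3) = 3.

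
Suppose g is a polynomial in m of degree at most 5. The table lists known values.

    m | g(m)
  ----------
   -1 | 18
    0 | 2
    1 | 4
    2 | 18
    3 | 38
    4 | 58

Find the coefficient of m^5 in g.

0

First differences: -16, 2, 14, 20, 20. Second differences: 18, 12, 6, 0. Third differences: -6, -6, -6.
Level-3 differences are constant, so g has degree 3.
Fitting a degree-3 polynomial gives g(m) = -m³ + 9m² - 6m + 2.
The coefficient of m^5 is 0.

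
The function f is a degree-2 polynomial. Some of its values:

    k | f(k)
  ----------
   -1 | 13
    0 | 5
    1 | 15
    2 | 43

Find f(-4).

145

First differences: -8, 10, 28. Second differences: 18, 18.
Level-2 differences are constant, so f has degree 2.
Fitting a degree-2 polynomial gives f(k) = 9k² + k + 5.
Then f(-4) = 145.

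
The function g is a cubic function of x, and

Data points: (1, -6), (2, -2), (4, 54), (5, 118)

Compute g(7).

348

Write g(x) = ax³ + bx² + cx + d; the 4 given values yield a linear system in the 4 coefficients.
Solving, g(x) = x³ + x² - 6x - 2.
Then g(7) = 348.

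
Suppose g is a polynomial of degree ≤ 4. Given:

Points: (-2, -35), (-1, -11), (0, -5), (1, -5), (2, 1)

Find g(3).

25

First differences: 24, 6, 0, 6. Second differences: -18, -6, 6. Third differences: 12, 12.
Level-3 differences are constant, so g has degree 3.
Extending the table by one column gives the next first difference 24, so g(3) = 1 + 24 = 25.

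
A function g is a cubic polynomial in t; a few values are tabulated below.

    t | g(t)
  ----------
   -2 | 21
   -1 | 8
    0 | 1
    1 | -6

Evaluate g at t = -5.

Write g(t) = at³ + bt² + ct + d; the 4 given values yield a linear system in the 4 coefficients.
Solving, g(t) = -t³ - 6t + 1.
Then g(-5) = 156.

156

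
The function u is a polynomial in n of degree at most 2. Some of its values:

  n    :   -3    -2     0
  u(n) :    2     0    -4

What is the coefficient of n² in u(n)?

0

Write u(n) = an² + bn + c; the 3 given values yield a linear system in the 3 coefficients.
Solving, the leading coefficient vanishes, and u(n) = -2n - 4.
The coefficient of n² is 0.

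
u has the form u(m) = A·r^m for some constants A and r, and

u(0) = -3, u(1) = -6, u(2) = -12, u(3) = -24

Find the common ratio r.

2

Consecutive ratio: -6/(-3) = 2, and -12/(-6) = 2, so r = 2.
Then A·2^0 = -3 gives A = -3, and u(m) = -3·2^m.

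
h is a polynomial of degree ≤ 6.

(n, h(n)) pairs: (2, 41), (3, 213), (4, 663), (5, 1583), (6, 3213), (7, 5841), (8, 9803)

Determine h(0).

Write h(n) = an^6 + bn^5 + cn^4 + dn³ + en² + pn + q; the 7 given values yield a linear system in the 7 coefficients.
Solving, the top 2 coefficients vanish, and h(n) = 2n^4 + 4n³ - 7n² + n + 3.
Then h(0) = 3.

3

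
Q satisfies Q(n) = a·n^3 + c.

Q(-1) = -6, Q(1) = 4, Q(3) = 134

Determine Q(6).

From Q(-1) = -6 and Q(1) = 4: -1a + c = -6 and 1a + c = 4.
Subtracting: 2a = 10, so a = 5; then c = -6 − 5·(-1) = -1.
So Q(n) = 5n³ − 1, and Q(6) = 1079.

1079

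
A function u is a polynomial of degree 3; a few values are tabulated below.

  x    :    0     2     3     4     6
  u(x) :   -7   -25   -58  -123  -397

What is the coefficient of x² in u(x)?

Write u(x) = ax³ + bx² + cx + d; the 5 given values yield a linear system in the 4 coefficients.
Solving, u(x) = -2x³ + 2x² - 5x - 7.
The coefficient of x² is 2.

2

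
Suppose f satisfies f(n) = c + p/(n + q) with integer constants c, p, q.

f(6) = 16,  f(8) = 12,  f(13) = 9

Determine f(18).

8

(f(n) − c)(n + q) = p for each data point; the three points give a linear system in c and q, then p follows.
Solving: c = 6, q = -3, p = 30, so f(n) = 6 + 30/(n − 3).
Then f(18) = 6 + 30/15 = 8.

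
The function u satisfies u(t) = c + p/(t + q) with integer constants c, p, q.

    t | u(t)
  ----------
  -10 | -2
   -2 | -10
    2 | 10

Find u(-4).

(u(t) − c)(t + q) = p for each data point; the three points give a linear system in c and q, then p follows.
Solving: c = 0, q = 0, p = 20, so u(t) = 20/(t + 0).
Then u(-4) = 0 + 20/(-4) = -5.

-5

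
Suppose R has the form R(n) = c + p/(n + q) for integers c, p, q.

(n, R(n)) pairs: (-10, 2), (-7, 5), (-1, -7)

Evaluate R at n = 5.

-3

(R(n) − c)(n + q) = p for each data point; the three points give a linear system in c and q, then p follows.
Solving: c = -1, q = 4, p = -18, so R(n) = -1 − 18/(n + 4).
Then R(5) = -1 − 18/9 = -3.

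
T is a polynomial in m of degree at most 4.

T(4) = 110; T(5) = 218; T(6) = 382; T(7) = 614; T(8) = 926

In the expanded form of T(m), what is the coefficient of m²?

-2

Write T(m) = am^4 + bm³ + cm² + dm + e; the 5 given values yield a linear system in the 5 coefficients.
Solving, the leading coefficient vanishes, and T(m) = 2m³ - 2m² + 4m - 2.
The coefficient of m² is -2.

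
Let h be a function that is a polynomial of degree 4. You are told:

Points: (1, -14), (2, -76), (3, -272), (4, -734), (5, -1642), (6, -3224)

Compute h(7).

-5756

Write h(n) = an^4 + bn³ + cn² + dn + e; the 6 given values yield a linear system in the 5 coefficients.
Solving, h(n) = -2n^4 - 2n³ - 5n² - 3n - 2.
Then h(7) = -5756.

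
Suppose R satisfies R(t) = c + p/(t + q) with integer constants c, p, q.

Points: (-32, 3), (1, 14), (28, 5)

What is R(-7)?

(R(t) − c)(t + q) = p for each data point; the three points give a linear system in c and q, then p follows.
Solving: c = 4, q = 2, p = 30, so R(t) = 4 + 30/(t + 2).
Then R(-7) = 4 + 30/(-5) = -2.

-2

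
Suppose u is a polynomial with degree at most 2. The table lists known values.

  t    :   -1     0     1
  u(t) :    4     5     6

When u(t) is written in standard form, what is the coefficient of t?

1

First differences: 1, 1.
Level-1 differences are constant, so u has degree 1.
Fitting a degree-1 polynomial gives u(t) = t + 5.
The coefficient of t is 1.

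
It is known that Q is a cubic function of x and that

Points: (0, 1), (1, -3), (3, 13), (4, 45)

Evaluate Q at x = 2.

-1

Write Q(x) = ax³ + bx² + cx + d; the 4 given values yield a linear system in the 4 coefficients.
Solving, Q(x) = x³ - 5x + 1.
Then Q(2) = -1.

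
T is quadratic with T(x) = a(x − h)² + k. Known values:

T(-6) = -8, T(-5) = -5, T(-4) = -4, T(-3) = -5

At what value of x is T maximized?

First differences 3, 1, -1; second difference -2 = 2a, so a = -1.
Expanding, the x-coefficient is −2ah = 2h; matching it to the data gives h = -4, and then k = -4.
So T(x) = -1(x + 4)² − 4.
Hence h = -4.

-4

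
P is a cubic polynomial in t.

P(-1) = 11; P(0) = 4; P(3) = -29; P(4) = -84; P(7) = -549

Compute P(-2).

Write P(t) = at³ + bt² + ct + d; the 5 given values yield a linear system in the 4 coefficients.
Solving, P(t) = -2t³ + 3t² - 2t + 4.
Then P(-2) = 36.

36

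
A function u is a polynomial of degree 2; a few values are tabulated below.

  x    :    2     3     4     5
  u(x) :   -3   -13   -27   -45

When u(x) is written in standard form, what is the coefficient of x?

0

First differences: -10, -14, -18. Second differences: -4, -4.
Level-2 differences are constant, so u has degree 2.
Fitting a degree-2 polynomial gives u(x) = -2x² + 5.
The coefficient of x is 0.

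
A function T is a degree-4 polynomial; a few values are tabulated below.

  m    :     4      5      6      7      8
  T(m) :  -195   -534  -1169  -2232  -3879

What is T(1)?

6

Write T(m) = am^4 + bm³ + cm² + dm + e; the 5 given values yield a linear system in the 5 coefficients.
Solving, T(m) = -m^4 + 3m² + 3m + 1.
Then T(1) = 6.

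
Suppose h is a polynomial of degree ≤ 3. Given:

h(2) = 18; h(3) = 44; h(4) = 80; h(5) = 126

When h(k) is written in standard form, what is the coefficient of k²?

5

First differences: 26, 36, 46. Second differences: 10, 10.
Level-2 differences are constant, so h has degree 2.
Fitting a degree-2 polynomial gives h(k) = 5k² + k - 4.
The coefficient of k² is 5.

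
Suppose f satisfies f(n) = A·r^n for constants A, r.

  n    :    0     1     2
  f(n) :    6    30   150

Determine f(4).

Consecutive ratio: 30/6 = 5, and 150/30 = 5, so r = 5.
Then A·5^0 = 6 gives A = 6, and f(n) = 6·5^n.
f(4) = 6·5^4 = 3750.

3750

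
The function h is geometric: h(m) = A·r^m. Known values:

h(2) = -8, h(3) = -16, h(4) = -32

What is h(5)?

-64

Consecutive ratio: -16/(-8) = 2, and -32/(-16) = 2, so r = 2.
Then A·2^2 = -8 gives A = -2, and h(m) = -2·2^m.
h(5) = -2·2^5 = -64.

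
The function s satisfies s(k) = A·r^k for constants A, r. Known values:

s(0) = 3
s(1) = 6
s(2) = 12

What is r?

2

Consecutive ratio: 6/3 = 2, and 12/6 = 2, so r = 2.
Then A·2^0 = 3 gives A = 3, and s(k) = 3·2^k.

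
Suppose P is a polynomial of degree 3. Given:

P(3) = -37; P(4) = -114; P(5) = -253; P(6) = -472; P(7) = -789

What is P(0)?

Write P(k) = ak³ + bk² + ck + d; the 5 given values yield a linear system in the 4 coefficients.
Solving, P(k) = -3k³ + 5k² - k + 2.
Then P(0) = 2.

2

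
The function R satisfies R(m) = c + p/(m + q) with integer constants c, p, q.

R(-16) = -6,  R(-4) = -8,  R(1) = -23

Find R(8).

-2

(R(m) − c)(m + q) = p for each data point; the three points give a linear system in c and q, then p follows.
Solving: c = -5, q = -2, p = 18, so R(m) = -5 + 18/(m − 2).
Then R(8) = -5 + 18/6 = -2.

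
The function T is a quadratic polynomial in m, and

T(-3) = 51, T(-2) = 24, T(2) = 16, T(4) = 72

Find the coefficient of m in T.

Write T(m) = am² + bm + c; the 4 given values yield a linear system in the 3 coefficients.
Solving, T(m) = 5m² - 2m.
The coefficient of m is -2.

-2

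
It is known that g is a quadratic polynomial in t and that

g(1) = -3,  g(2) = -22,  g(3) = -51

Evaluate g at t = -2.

Write g(t) = at² + bt + c; the 3 given values yield a linear system in the 3 coefficients.
Solving, g(t) = -5t² - 4t + 6.
Then g(-2) = -6.

-6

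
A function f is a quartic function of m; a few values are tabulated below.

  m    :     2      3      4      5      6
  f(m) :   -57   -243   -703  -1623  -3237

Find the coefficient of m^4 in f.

-2

Write f(m) = am^4 + bm³ + cm² + dm + e; the 5 given values yield a linear system in the 5 coefficients.
Solving, f(m) = -2m^4 - 3m³ + m - 3.
The coefficient of m^4 is -2.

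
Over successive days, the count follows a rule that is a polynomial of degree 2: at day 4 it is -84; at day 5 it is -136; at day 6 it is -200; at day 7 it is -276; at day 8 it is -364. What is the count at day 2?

-16

Write the value at t as T(t).
First differences: -52, -64, -76, -88. Second differences: -12, -12, -12.
Level-2 differences are constant, so T has degree 2.
Fitting a degree-2 polynomial gives T(t) = -6t² + 2t + 4.
Then T(2) = -16.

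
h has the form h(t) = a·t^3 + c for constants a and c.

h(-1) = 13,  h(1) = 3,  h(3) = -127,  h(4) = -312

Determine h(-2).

48

From h(-1) = 13 and h(1) = 3: -1a + c = 13 and 1a + c = 3.
Subtracting: 2a = -10, so a = -5; then c = 13 − (-5)·(-1) = 8.
So h(t) = -5t³ + 8, and h(-2) = 48.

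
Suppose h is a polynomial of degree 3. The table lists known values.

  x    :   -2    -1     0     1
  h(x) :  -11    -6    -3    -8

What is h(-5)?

Write h(x) = ax³ + bx² + cx + d; the 4 given values yield a linear system in the 4 coefficients.
Solving, h(x) = -x³ - 4x² - 3.
Then h(-5) = 22.

22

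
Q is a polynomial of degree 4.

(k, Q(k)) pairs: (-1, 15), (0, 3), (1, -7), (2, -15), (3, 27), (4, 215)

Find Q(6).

First differences: -12, -10, -8, 42, 188. Second differences: 2, 2, 50, 146. Third differences: 0, 48, 96. Fourth differences: 48, 48.
Level-4 differences are constant, so Q has degree 4.
Fitting a degree-4 polynomial gives Q(k) = 2k^4 - 4k³ - k² - 7k + 3.
Then Q(6) = 1653.

1653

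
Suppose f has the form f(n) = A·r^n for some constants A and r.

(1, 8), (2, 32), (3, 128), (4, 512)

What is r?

Consecutive ratio: 32/8 = 4, and 128/32 = 4, so r = 4.
Then A·4^1 = 8 gives A = 2, and f(n) = 2·4^n.

4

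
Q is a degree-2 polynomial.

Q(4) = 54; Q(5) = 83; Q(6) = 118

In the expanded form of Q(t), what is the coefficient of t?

2

Write Q(t) = at² + bt + c; the 3 given values yield a linear system in the 3 coefficients.
Solving, Q(t) = 3t² + 2t - 2.
The coefficient of t is 2.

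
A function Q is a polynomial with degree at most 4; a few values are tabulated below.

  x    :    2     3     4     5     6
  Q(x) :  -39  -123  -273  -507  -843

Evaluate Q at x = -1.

-3

First differences: -84, -150, -234, -336. Second differences: -66, -84, -102. Third differences: -18, -18.
Level-3 differences are constant, so Q has degree 3.
Fitting a degree-3 polynomial gives Q(x) = -3x³ - 6x² + 3x + 3.
Then Q(-1) = -3.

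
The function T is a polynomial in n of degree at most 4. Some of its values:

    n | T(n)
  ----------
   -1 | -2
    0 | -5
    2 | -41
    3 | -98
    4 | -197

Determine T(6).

Write T(n) = an^4 + bn³ + cn² + dn + e; the 5 given values yield a linear system in the 5 coefficients.
Solving, the leading coefficient vanishes, and T(n) = -2n³ - 3n² - 4n - 5.
Then T(6) = -569.

-569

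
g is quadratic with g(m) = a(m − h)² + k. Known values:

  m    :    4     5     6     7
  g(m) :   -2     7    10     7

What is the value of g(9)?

First differences 9, 3, -3; second difference -6 = 2a, so a = -3.
Expanding, the m-coefficient is −2ah = 6h; matching it to the data gives h = 6, and then k = 10.
So g(m) = -3(m − 6)² + 10.
g(9) = -3·3² + 10 = -17.

-17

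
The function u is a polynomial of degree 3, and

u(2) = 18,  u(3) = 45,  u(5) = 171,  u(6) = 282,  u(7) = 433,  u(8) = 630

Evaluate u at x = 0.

Write u(x) = ax³ + bx² + cx + d; the 6 given values yield a linear system in the 4 coefficients.
Solving, u(x) = x³ + 2x² - 2x + 6.
Then u(0) = 6.

6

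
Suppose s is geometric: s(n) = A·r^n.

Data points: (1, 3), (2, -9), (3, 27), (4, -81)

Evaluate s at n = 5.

243

Consecutive ratio: -9/3 = -3, and 27/(-9) = -3, so r = -3.
Then A·(-3)^1 = 3 gives A = -1, and s(n) = -1·(-3)^n.
s(5) = -1·(-3)^5 = 243.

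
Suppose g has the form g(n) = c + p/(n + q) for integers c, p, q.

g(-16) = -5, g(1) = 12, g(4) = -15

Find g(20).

-7

(g(n) − c)(n + q) = p for each data point; the three points give a linear system in c and q, then p follows.
Solving: c = -6, q = -2, p = -18, so g(n) = -6 − 18/(n − 2).
Then g(20) = -6 − 18/18 = -7.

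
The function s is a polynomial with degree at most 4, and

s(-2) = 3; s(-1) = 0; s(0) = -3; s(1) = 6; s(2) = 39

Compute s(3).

First differences: -3, -3, 9, 33. Second differences: 0, 12, 24. Third differences: 12, 12.
Level-3 differences are constant, so s has degree 3.
Fitting a degree-3 polynomial gives s(t) = 2t³ + 6t² + t - 3.
Then s(3) = 108.

108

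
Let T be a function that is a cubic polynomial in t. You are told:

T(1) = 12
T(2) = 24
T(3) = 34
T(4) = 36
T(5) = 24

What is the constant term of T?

4

First differences: 12, 10, 2, -12. Second differences: -2, -8, -14. Third differences: -6, -6.
Level-3 differences are constant, so T has degree 3.
Fitting a degree-3 polynomial gives T(t) = -t³ + 5t² + 4t + 4.
The constant term is T(0) = 4.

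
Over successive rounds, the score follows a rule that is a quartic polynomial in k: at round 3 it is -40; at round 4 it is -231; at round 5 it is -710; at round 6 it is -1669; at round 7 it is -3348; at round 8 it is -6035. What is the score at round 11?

Write the value at k as T(k).
First differences: -191, -479, -959, -1679, -2687. Second differences: -288, -480, -720, -1008. Third differences: -192, -240, -288. Fourth differences: -48, -48.
Level-4 differences are constant, so T has degree 4.
Fitting a degree-4 polynomial gives T(k) = -2k^4 + 4k³ + 2k² - 3k + 5.
Then T(11) = -23744.

-23744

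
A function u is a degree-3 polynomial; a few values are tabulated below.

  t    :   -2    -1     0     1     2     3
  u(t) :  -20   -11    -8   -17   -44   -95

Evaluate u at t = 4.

-176

Write u(t) = at³ + bt² + ct + d; the 6 given values yield a linear system in the 4 coefficients.
Solving, u(t) = -t³ - 6t² - 2t - 8.
Then u(4) = -176.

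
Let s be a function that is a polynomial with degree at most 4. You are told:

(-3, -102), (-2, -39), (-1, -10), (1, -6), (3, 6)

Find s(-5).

Write s(n) = an^4 + bn³ + cn² + dn + e; the 5 given values yield a linear system in the 5 coefficients.
Solving, the leading coefficient vanishes, and s(n) = 2n³ - 5n² - 3.
Then s(-5) = -378.

-378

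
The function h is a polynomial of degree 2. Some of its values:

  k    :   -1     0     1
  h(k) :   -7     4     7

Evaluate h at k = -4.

Write h(k) = ak² + bk + c; the 3 given values yield a linear system in the 3 coefficients.
Solving, h(k) = -4k² + 7k + 4.
Then h(-4) = -88.

-88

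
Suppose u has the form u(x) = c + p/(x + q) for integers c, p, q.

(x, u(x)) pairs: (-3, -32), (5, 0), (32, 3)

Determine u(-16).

7

(u(x) − c)(x + q) = p for each data point; the three points give a linear system in c and q, then p follows.
Solving: c = 4, q = 4, p = -36, so u(x) = 4 − 36/(x + 4).
Then u(-16) = 4 − 36/(-12) = 7.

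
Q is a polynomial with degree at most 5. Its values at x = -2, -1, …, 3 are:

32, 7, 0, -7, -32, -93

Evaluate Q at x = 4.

-208

Write Q(x) = ax^5 + bx^4 + cx³ + dx² + ex + p; the 6 given values yield a linear system in the 6 coefficients.
Solving, the top 2 coefficients vanish, and Q(x) = -3x³ - 4x.
Then Q(4) = -208.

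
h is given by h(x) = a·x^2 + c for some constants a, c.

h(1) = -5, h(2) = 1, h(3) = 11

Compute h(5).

From h(1) = -5 and h(2) = 1: 1a + c = -5 and 4a + c = 1.
Subtracting: 3a = 6, so a = 2; then c = -5 − 2·1 = -7.
So h(x) = 2x² − 7, and h(5) = 43.

43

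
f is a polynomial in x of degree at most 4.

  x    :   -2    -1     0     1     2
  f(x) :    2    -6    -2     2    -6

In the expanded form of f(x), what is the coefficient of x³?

Write f(x) = ax^4 + bx³ + cx² + dx + e; the 5 given values yield a linear system in the 5 coefficients.
Solving, the leading coefficient vanishes, and f(x) = -2x³ + 6x - 2.
The coefficient of x³ is -2.

-2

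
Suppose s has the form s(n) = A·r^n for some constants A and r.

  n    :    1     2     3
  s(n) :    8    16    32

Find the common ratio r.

2

Consecutive ratio: 16/8 = 2, and 32/16 = 2, so r = 2.
Then A·2^1 = 8 gives A = 4, and s(n) = 4·2^n.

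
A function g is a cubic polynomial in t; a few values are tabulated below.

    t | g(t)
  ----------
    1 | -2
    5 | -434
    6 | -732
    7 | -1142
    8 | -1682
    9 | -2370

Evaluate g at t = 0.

Write g(t) = at³ + bt² + ct + d; the 6 given values yield a linear system in the 4 coefficients.
Solving, g(t) = -3t³ - 2t² - 3t + 6.
Then g(0) = 6.

6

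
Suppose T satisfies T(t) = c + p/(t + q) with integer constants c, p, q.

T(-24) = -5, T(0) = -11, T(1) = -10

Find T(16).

-7

(T(t) − c)(t + q) = p for each data point; the three points give a linear system in c and q, then p follows.
Solving: c = -6, q = 4, p = -20, so T(t) = -6 − 20/(t + 4).
Then T(16) = -6 − 20/20 = -7.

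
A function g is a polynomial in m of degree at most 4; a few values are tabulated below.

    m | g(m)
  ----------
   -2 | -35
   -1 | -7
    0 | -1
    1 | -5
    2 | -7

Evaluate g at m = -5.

Write g(m) = am^4 + bm³ + cm² + dm + e; the 5 given values yield a linear system in the 5 coefficients.
Solving, the leading coefficient vanishes, and g(m) = 2m³ - 5m² - m - 1.
Then g(-5) = -371.

-371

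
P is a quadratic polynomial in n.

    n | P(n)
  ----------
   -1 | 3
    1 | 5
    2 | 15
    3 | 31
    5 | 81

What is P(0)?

1

Write P(n) = an² + bn + c; the 5 given values yield a linear system in the 3 coefficients.
Solving, P(n) = 3n² + n + 1.
Then P(0) = 1.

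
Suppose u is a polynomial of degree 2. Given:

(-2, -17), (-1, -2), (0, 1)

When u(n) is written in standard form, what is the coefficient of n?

-3

Write u(n) = an² + bn + c; the 3 given values yield a linear system in the 3 coefficients.
Solving, u(n) = -6n² - 3n + 1.
The coefficient of n is -3.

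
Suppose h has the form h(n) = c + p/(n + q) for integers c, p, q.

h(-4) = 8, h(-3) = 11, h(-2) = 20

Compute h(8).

0

(h(n) − c)(n + q) = p for each data point; the three points give a linear system in c and q, then p follows.
Solving: c = 2, q = 1, p = -18, so h(n) = 2 − 18/(n + 1).
Then h(8) = 2 − 18/9 = 0.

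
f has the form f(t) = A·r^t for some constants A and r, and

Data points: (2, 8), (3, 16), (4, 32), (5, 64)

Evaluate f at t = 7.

Consecutive ratio: 16/8 = 2, and 32/16 = 2, so r = 2.
Then A·2^2 = 8 gives A = 2, and f(t) = 2·2^t.
f(7) = 2·2^7 = 256.

256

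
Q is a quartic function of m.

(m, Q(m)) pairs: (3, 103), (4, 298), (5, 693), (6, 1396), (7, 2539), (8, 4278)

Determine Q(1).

1

First differences: 195, 395, 703, 1143, 1739. Second differences: 200, 308, 440, 596. Third differences: 108, 132, 156. Fourth differences: 24, 24.
Level-4 differences are constant, so Q has degree 4.
Fitting a degree-4 polynomial gives Q(m) = m^4 + 3m² - m - 2.
Then Q(1) = 1.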